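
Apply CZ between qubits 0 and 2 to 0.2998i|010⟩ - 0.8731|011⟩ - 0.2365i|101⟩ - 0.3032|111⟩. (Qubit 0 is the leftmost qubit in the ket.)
0.2998i|010⟩ - 0.8731|011⟩ + 0.2365i|101⟩ + 0.3032|111⟩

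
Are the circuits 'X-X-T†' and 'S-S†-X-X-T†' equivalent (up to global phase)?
Yes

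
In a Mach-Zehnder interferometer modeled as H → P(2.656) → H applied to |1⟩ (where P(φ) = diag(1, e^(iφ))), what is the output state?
(0.9422 - 0.2334i)|0⟩ + (0.0578 + 0.2334i)|1⟩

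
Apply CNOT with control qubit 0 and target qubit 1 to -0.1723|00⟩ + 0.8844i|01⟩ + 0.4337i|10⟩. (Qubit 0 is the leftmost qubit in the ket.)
-0.1723|00⟩ + 0.8844i|01⟩ + 0.4337i|11⟩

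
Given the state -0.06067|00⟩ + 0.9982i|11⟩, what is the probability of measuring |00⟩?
0.003681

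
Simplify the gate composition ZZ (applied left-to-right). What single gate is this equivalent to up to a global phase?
I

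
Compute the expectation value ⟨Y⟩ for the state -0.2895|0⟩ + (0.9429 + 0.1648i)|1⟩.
-0.09542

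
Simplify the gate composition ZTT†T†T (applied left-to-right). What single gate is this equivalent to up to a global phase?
Z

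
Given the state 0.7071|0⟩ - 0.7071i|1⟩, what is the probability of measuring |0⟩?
0.5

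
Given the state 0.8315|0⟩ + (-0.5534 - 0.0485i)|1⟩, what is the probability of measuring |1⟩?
0.3086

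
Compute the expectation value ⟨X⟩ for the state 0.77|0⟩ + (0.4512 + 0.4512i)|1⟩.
0.6948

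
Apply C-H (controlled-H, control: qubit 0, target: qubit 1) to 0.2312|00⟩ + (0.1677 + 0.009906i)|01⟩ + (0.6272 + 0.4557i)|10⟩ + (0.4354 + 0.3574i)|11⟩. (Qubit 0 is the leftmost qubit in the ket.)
0.2312|00⟩ + (0.1677 + 0.009906i)|01⟩ + (0.7514 + 0.5749i)|10⟩ + (0.1356 + 0.06951i)|11⟩

C-H leaves the control-|0⟩ kets |00⟩, |01⟩ unchanged and applies H to qubit 1 on the control-|1⟩ pair (|10⟩, |11⟩).
H = [[1/√2, 1/√2], [1/√2, -1/√2]].
With a = amp(|10⟩) = (0.6272 + 0.4557i) and b = amp(|11⟩) = (0.4354 + 0.3574i):
new amp(|10⟩) = (1/√2)·a + (1/√2)·b = (0.7514 + 0.5749i)
new amp(|11⟩) = (1/√2)·a + (-1/√2)·b = (0.1356 + 0.06951i)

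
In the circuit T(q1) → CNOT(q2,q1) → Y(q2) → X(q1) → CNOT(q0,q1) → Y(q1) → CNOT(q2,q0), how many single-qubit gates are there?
4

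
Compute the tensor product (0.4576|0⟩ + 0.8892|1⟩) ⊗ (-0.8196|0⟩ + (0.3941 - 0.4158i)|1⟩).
-0.375|00⟩ + (0.1803 - 0.1903i)|01⟩ - 0.7288|10⟩ + (0.3504 - 0.3697i)|11⟩

amp(|b₁b₂…⟩) = product of the factor amplitudes for bits b₁, b₂, …; only kets whose every factor amplitude is nonzero survive.
|00⟩: (0.4576)(-0.8196) = -0.375
|01⟩: (0.4576)(0.3941 - 0.4158i) = (0.1803 - 0.1903i)
|10⟩: (0.8892)(-0.8196) = -0.7288
|11⟩: (0.8892)(0.3941 - 0.4158i) = (0.3504 - 0.3697i)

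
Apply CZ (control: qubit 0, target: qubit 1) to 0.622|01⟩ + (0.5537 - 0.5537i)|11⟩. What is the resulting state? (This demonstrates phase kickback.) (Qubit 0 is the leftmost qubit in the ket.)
0.622|01⟩ + (-0.5537 + 0.5537i)|11⟩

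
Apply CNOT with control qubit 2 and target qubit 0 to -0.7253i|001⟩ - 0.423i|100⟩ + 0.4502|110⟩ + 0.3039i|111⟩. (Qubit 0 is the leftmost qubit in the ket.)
0.3039i|011⟩ - 0.423i|100⟩ - 0.7253i|101⟩ + 0.4502|110⟩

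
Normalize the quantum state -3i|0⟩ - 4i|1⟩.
-0.6i|0⟩ - 0.8i|1⟩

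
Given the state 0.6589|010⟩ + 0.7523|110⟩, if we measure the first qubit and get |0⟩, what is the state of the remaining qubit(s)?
|10⟩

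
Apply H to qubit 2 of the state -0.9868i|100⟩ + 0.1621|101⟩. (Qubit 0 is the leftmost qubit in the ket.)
(0.1146 - 0.6978i)|100⟩ + (-0.1146 - 0.6978i)|101⟩

H on qubit 2 mixes each pair of kets that differ only in qubit 2: amplitudes (a, b) of (|…0…⟩, |…1…⟩) become ((a + b)/√2, (a − b)/√2). Kets absent from the input have amplitude 0.
(|100⟩, |101⟩): (a, b) = (-0.9868i, 0.1621) → ((0.1146 - 0.6978i), (-0.1146 - 0.6978i))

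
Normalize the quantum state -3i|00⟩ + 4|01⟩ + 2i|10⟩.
-0.5571i|00⟩ + 0.7428|01⟩ + 0.3714i|10⟩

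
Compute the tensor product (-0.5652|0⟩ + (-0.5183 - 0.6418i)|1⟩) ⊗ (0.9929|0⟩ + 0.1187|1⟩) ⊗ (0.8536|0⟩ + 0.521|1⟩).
-0.479|000⟩ - 0.2924|001⟩ - 0.05727|010⟩ - 0.03495|011⟩ + (-0.4393 - 0.544i)|100⟩ + (-0.2681 - 0.332i)|101⟩ + (-0.05252 - 0.06503i)|110⟩ + (-0.03205 - 0.03969i)|111⟩

amp(|b₁b₂…⟩) = product of the factor amplitudes for bits b₁, b₂, …; only kets whose every factor amplitude is nonzero survive.
|000⟩: (-0.5652)(0.9929)(0.8536) = -0.479
|001⟩: (-0.5652)(0.9929)(0.521) = -0.2924
|010⟩: (-0.5652)(0.1187)(0.8536) = -0.05727
|011⟩: (-0.5652)(0.1187)(0.521) = -0.03495
|100⟩: (-0.5183 - 0.6418i)(0.9929)(0.8536) = (-0.4393 - 0.544i)
|101⟩: (-0.5183 - 0.6418i)(0.9929)(0.521) = (-0.2681 - 0.332i)
|110⟩: (-0.5183 - 0.6418i)(0.1187)(0.8536) = (-0.05252 - 0.06503i)
|111⟩: (-0.5183 - 0.6418i)(0.1187)(0.521) = (-0.03205 - 0.03969i)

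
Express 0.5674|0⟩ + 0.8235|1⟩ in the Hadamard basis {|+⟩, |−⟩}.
0.9835|+⟩ - 0.1811|−⟩

With |ψ⟩ = α|0⟩ + β|1⟩, the Hadamard-basis coefficients are ⟨+|ψ⟩ = (α + β)/√2 and ⟨−|ψ⟩ = (α − β)/√2.
Here α = 0.5674, β = 0.8235: (α + β)/√2 = 0.9835, (α − β)/√2 = -0.1811.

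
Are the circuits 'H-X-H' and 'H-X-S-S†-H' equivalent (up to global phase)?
Yes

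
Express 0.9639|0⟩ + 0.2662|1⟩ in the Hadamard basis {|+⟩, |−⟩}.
0.8698|+⟩ + 0.4933|−⟩

With |ψ⟩ = α|0⟩ + β|1⟩, the Hadamard-basis coefficients are ⟨+|ψ⟩ = (α + β)/√2 and ⟨−|ψ⟩ = (α − β)/√2.
Here α = 0.9639, β = 0.2662: (α + β)/√2 = 0.8698, (α − β)/√2 = 0.4933.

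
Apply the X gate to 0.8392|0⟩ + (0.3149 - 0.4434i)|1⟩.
(0.3149 - 0.4434i)|0⟩ + 0.8392|1⟩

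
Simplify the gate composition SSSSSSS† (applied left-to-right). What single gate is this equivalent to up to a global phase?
S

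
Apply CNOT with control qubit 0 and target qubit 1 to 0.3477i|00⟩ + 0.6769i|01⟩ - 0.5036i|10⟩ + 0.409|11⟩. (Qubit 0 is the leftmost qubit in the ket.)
0.3477i|00⟩ + 0.6769i|01⟩ + 0.409|10⟩ - 0.5036i|11⟩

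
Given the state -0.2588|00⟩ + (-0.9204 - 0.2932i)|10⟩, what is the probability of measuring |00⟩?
0.06698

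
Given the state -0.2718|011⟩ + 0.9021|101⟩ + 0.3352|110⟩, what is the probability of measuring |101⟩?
0.8138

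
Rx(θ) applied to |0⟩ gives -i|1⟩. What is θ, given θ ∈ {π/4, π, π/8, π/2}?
π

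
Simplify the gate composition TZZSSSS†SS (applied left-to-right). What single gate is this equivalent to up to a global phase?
T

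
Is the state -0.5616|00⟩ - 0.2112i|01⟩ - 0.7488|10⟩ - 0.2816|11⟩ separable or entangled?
Entangled

Writing the state as a|00⟩ + b|01⟩ + c|10⟩ + d|11⟩, it is a product state iff ad − bc = 0.
Here (a, b, c, d) = (-0.5616, -0.2112i, -0.7488, -0.2816): ad − bc = (-0.5616)(-0.2816) − (-0.2112i)(-0.7488) = (0.1581 - 0.1581i) ≠ 0, so the state is entangled.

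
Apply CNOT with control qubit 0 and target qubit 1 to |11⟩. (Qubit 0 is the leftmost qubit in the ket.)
|10⟩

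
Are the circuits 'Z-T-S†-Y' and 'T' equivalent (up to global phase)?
No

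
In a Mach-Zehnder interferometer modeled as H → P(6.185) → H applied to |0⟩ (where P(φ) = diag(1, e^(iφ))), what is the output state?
(0.9976 - 0.04901i)|0⟩ + (0.002408 + 0.04901i)|1⟩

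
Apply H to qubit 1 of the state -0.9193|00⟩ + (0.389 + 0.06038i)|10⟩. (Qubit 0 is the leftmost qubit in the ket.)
-0.65|00⟩ - 0.65|01⟩ + (0.2751 + 0.0427i)|10⟩ + (0.2751 + 0.0427i)|11⟩

H on qubit 1 mixes each pair of kets that differ only in qubit 1: amplitudes (a, b) of (|…0…⟩, |…1…⟩) become ((a + b)/√2, (a − b)/√2). Kets absent from the input have amplitude 0.
(|00⟩, |01⟩): (a, b) = (-0.9193, 0) → (-0.65, -0.65)
(|10⟩, |11⟩): (a, b) = ((0.389 + 0.06038i), 0) → ((0.2751 + 0.0427i), (0.2751 + 0.0427i))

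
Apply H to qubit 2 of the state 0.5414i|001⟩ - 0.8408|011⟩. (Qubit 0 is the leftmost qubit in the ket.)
0.3828i|000⟩ - 0.3828i|001⟩ - 0.5945|010⟩ + 0.5945|011⟩

H on qubit 2 mixes each pair of kets that differ only in qubit 2: amplitudes (a, b) of (|…0…⟩, |…1…⟩) become ((a + b)/√2, (a − b)/√2). Kets absent from the input have amplitude 0.
(|000⟩, |001⟩): (a, b) = (0, 0.5414i) → (0.3828i, -0.3828i)
(|010⟩, |011⟩): (a, b) = (0, -0.8408) → (-0.5945, 0.5945)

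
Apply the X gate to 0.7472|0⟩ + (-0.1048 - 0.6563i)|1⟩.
(-0.1048 - 0.6563i)|0⟩ + 0.7472|1⟩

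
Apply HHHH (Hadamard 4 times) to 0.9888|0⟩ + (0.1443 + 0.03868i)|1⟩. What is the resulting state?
0.9888|0⟩ + (0.1443 + 0.03868i)|1⟩

H² = I, so an even number of Hadamards cancels: H^4 = I and the state is unchanged.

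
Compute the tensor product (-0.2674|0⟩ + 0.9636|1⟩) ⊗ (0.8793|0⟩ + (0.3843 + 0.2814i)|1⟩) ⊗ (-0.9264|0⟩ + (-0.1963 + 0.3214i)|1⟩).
0.2178|000⟩ + (0.04616 - 0.07557i)|001⟩ + (0.0952 + 0.06971i)|010⟩ + (0.04436 - 0.01826i)|011⟩ - 0.7849|100⟩ + (-0.1663 + 0.2723i)|101⟩ + (-0.3431 - 0.2512i)|110⟩ + (-0.1598 + 0.06579i)|111⟩

amp(|b₁b₂…⟩) = product of the factor amplitudes for bits b₁, b₂, …; only kets whose every factor amplitude is nonzero survive.
|000⟩: (-0.2674)(0.8793)(-0.9264) = 0.2178
|001⟩: (-0.2674)(0.8793)(-0.1963 + 0.3214i) = (0.04616 - 0.07557i)
|010⟩: (-0.2674)(0.3843 + 0.2814i)(-0.9264) = (0.0952 + 0.06971i)
|011⟩: (-0.2674)(0.3843 + 0.2814i)(-0.1963 + 0.3214i) = (0.04436 - 0.01826i)
|100⟩: (0.9636)(0.8793)(-0.9264) = -0.7849
|101⟩: (0.9636)(0.8793)(-0.1963 + 0.3214i) = (-0.1663 + 0.2723i)
|110⟩: (0.9636)(0.3843 + 0.2814i)(-0.9264) = (-0.3431 - 0.2512i)
|111⟩: (0.9636)(0.3843 + 0.2814i)(-0.1963 + 0.3214i) = (-0.1598 + 0.06579i)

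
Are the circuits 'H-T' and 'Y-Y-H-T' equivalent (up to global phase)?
Yes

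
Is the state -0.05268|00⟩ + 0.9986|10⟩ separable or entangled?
Separable

Writing the state as a|00⟩ + b|01⟩ + c|10⟩ + d|11⟩, it is a product state iff ad − bc = 0.
Here (a, b, c, d) = (-0.05268, 0, 0.9986, 0): ad − bc = (-0.05268)(0) − (0)(0.9986) = 0, so the state is separable.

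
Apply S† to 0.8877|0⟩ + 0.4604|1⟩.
0.8877|0⟩ - 0.4604i|1⟩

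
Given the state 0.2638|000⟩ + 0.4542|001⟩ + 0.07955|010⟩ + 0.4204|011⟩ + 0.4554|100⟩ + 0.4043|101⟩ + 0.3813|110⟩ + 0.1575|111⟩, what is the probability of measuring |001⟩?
0.2063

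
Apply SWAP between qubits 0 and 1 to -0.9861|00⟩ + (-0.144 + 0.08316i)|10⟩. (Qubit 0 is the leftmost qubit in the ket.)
-0.9861|00⟩ + (-0.144 + 0.08316i)|01⟩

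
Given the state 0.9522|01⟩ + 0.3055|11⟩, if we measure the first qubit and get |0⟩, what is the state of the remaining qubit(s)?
|1⟩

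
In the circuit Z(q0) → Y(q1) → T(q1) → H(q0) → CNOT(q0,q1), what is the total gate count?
5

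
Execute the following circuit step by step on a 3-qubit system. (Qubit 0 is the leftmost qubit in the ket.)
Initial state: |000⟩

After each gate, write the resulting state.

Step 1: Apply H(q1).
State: 1/√2|000⟩ + 1/√2|010⟩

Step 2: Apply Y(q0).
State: (1/√2)i|100⟩ + (1/√2)i|110⟩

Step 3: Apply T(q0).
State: (-1/2 + (1/2)i)|100⟩ + (-1/2 + (1/2)i)|110⟩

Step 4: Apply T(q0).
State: -1/√2|100⟩ - 1/√2|110⟩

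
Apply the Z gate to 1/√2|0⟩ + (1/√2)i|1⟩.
1/√2|0⟩ - (1/√2)i|1⟩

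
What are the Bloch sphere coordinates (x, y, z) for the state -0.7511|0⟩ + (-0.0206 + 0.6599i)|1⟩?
(0.03095, -0.9913, 0.1283)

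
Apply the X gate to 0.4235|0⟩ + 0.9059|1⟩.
0.9059|0⟩ + 0.4235|1⟩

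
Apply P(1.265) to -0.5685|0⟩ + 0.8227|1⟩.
-0.5685|0⟩ + (0.2477 + 0.7845i)|1⟩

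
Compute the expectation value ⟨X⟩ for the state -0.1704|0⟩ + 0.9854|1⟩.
-0.3358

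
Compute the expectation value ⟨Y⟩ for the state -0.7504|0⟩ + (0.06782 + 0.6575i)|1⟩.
-0.9868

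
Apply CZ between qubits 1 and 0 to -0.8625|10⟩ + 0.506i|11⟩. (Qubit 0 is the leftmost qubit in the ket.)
-0.8625|10⟩ - 0.506i|11⟩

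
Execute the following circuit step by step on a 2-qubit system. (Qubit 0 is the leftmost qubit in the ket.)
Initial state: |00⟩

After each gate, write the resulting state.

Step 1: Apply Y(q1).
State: i|01⟩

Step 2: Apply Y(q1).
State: |00⟩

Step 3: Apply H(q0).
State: 1/√2|00⟩ + 1/√2|10⟩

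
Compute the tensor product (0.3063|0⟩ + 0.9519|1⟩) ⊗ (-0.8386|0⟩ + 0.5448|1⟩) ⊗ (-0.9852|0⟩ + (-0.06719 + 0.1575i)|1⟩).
0.2531|000⟩ + (0.01726 - 0.04046i)|001⟩ - 0.1644|010⟩ + (-0.01121 + 0.02628i)|011⟩ + 0.7864|100⟩ + (0.05364 - 0.1257i)|101⟩ - 0.5109|110⟩ + (-0.03484 + 0.08168i)|111⟩

amp(|b₁b₂…⟩) = product of the factor amplitudes for bits b₁, b₂, …; only kets whose every factor amplitude is nonzero survive.
|000⟩: (0.3063)(-0.8386)(-0.9852) = 0.2531
|001⟩: (0.3063)(-0.8386)(-0.06719 + 0.1575i) = (0.01726 - 0.04046i)
|010⟩: (0.3063)(0.5448)(-0.9852) = -0.1644
|011⟩: (0.3063)(0.5448)(-0.06719 + 0.1575i) = (-0.01121 + 0.02628i)
|100⟩: (0.9519)(-0.8386)(-0.9852) = 0.7864
|101⟩: (0.9519)(-0.8386)(-0.06719 + 0.1575i) = (0.05364 - 0.1257i)
|110⟩: (0.9519)(0.5448)(-0.9852) = -0.5109
|111⟩: (0.9519)(0.5448)(-0.06719 + 0.1575i) = (-0.03484 + 0.08168i)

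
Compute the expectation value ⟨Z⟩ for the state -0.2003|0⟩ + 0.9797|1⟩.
-0.9197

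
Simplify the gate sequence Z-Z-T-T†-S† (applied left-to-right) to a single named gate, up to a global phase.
S†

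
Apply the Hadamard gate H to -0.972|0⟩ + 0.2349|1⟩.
-0.5212|0⟩ - 0.8534|1⟩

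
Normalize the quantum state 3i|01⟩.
i|01⟩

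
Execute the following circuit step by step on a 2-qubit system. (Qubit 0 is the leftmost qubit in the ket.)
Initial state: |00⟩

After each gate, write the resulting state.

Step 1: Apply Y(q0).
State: i|10⟩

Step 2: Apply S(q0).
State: -|10⟩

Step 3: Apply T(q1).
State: -|10⟩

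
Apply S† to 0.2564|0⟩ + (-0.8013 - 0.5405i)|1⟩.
0.2564|0⟩ + (-0.5405 + 0.8013i)|1⟩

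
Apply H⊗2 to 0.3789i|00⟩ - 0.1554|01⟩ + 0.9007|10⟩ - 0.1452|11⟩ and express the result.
(0.3001 + 0.1895i)|00⟩ + (0.6007 + 0.1895i)|01⟩ + (-0.4555 + 0.1895i)|10⟩ + (-0.4453 + 0.1895i)|11⟩

H⊗2 gives amp(|y⟩) = (1/2) Σ_x (−1)^(x·y) amp(|x⟩), where x·y is the number of positions in which both x and y have a 1.
|00⟩: (0.3789i - 0.1554 + 0.9007 - 0.1452)/2 = (0.3001 + 0.1895i)
|01⟩: (0.3789i + 0.1554 + 0.9007 + 0.1452)/2 = (0.6007 + 0.1895i)
|10⟩: (0.3789i - 0.1554 - 0.9007 + 0.1452)/2 = (-0.4555 + 0.1895i)
|11⟩: (0.3789i + 0.1554 - 0.9007 - 0.1452)/2 = (-0.4453 + 0.1895i)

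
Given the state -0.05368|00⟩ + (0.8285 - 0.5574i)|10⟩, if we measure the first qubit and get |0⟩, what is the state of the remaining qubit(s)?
-|0⟩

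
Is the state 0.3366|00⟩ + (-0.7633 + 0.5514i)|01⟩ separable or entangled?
Separable

Writing the state as a|00⟩ + b|01⟩ + c|10⟩ + d|11⟩, it is a product state iff ad − bc = 0.
Here (a, b, c, d) = (0.3366, (-0.7633 + 0.5514i), 0, 0): ad − bc = (0.3366)(0) − (-0.7633 + 0.5514i)(0) = 0, so the state is separable.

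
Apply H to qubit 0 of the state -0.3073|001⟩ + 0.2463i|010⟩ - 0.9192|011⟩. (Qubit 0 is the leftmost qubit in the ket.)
-0.2173|001⟩ + 0.1742i|010⟩ - 0.65|011⟩ - 0.2173|101⟩ + 0.1742i|110⟩ - 0.65|111⟩

H on qubit 0 mixes each pair of kets that differ only in qubit 0: amplitudes (a, b) of (|…0…⟩, |…1…⟩) become ((a + b)/√2, (a − b)/√2). Kets absent from the input have amplitude 0.
(|001⟩, |101⟩): (a, b) = (-0.3073, 0) → (-0.2173, -0.2173)
(|010⟩, |110⟩): (a, b) = (0.2463i, 0) → (0.1742i, 0.1742i)
(|011⟩, |111⟩): (a, b) = (-0.9192, 0) → (-0.65, -0.65)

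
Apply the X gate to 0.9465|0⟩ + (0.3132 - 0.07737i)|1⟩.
(0.3132 - 0.07737i)|0⟩ + 0.9465|1⟩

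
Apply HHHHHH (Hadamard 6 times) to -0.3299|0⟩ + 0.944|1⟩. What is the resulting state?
-0.3299|0⟩ + 0.944|1⟩

H² = I, so an even number of Hadamards cancels: H^6 = I and the state is unchanged.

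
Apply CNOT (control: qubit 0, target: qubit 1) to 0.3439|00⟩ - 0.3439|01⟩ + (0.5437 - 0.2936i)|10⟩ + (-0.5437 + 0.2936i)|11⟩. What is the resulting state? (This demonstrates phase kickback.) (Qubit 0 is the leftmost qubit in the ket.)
0.3439|00⟩ - 0.3439|01⟩ + (-0.5437 + 0.2936i)|10⟩ + (0.5437 - 0.2936i)|11⟩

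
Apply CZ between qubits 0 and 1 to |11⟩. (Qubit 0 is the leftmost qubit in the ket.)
-|11⟩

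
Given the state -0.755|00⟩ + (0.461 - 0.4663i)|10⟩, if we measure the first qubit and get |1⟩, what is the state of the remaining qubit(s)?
(0.7031 - 0.7111i)|0⟩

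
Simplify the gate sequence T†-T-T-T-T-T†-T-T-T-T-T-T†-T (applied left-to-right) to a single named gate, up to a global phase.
T†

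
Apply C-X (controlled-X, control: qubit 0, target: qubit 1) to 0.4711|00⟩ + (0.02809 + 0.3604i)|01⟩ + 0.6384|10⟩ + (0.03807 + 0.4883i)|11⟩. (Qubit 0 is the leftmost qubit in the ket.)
0.4711|00⟩ + (0.02809 + 0.3604i)|01⟩ + (0.03807 + 0.4883i)|10⟩ + 0.6384|11⟩

C-X leaves the control-|0⟩ kets |00⟩, |01⟩ unchanged and applies X to qubit 1 on the control-|1⟩ pair (|10⟩, |11⟩).
X = [[0, 1], [1, 0]].
With a = amp(|10⟩) = 0.6384 and b = amp(|11⟩) = (0.03807 + 0.4883i):
new amp(|10⟩) = (1)·b = (0.03807 + 0.4883i)
new amp(|11⟩) = (1)·a = 0.6384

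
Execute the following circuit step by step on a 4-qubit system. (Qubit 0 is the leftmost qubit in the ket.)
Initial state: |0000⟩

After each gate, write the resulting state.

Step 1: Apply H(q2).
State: 1/√2|0000⟩ + 1/√2|0010⟩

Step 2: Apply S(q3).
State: 1/√2|0000⟩ + 1/√2|0010⟩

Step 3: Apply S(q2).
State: 1/√2|0000⟩ + (1/√2)i|0010⟩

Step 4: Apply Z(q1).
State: 1/√2|0000⟩ + (1/√2)i|0010⟩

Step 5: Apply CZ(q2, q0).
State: 1/√2|0000⟩ + (1/√2)i|0010⟩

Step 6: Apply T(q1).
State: 1/√2|0000⟩ + (1/√2)i|0010⟩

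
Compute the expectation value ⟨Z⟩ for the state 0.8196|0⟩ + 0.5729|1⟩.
0.3435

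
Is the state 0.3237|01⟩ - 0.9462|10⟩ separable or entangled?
Entangled

Writing the state as a|00⟩ + b|01⟩ + c|10⟩ + d|11⟩, it is a product state iff ad − bc = 0.
Here (a, b, c, d) = (0, 0.3237, -0.9462, 0): ad − bc = (0)(0) − (0.3237)(-0.9462) = 0.3063 ≠ 0, so the state is entangled.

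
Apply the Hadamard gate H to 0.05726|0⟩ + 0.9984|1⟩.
0.7465|0⟩ - 0.6655|1⟩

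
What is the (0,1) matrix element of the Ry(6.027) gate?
-0.1277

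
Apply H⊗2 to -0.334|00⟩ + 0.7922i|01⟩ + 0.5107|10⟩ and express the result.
(0.08835 + 0.3961i)|00⟩ + (0.08835 - 0.3961i)|01⟩ + (-0.4224 + 0.3961i)|10⟩ + (-0.4224 - 0.3961i)|11⟩

H⊗2 gives amp(|y⟩) = (1/2) Σ_x (−1)^(x·y) amp(|x⟩), where x·y is the number of positions in which both x and y have a 1.
|00⟩: (-0.334 + 0.7922i + 0.5107)/2 = (0.08835 + 0.3961i)
|01⟩: (-0.334 - 0.7922i + 0.5107)/2 = (0.08835 - 0.3961i)
|10⟩: (-0.334 + 0.7922i - 0.5107)/2 = (-0.4224 + 0.3961i)
|11⟩: (-0.334 - 0.7922i - 0.5107)/2 = (-0.4224 - 0.3961i)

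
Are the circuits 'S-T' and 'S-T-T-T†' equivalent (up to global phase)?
Yes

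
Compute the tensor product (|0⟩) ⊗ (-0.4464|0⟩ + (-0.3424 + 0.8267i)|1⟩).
-0.4464|00⟩ + (-0.3424 + 0.8267i)|01⟩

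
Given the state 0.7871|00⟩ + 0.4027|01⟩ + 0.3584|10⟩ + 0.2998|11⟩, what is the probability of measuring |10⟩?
0.1285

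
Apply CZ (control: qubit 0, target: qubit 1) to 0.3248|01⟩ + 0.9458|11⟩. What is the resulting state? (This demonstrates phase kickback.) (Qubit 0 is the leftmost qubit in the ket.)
0.3248|01⟩ - 0.9458|11⟩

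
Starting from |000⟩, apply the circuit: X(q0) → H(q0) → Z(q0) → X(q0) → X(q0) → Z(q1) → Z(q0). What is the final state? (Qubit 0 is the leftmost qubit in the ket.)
1/√2|000⟩ - 1/√2|100⟩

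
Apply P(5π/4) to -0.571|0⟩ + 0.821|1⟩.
-0.571|0⟩ + (-0.5805 - 0.5805i)|1⟩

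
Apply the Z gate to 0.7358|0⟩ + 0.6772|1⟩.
0.7358|0⟩ - 0.6772|1⟩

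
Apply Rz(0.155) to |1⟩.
(0.997 + 0.07742i)|1⟩

Rz(0.155) = [[e^(−iθ/2), 0], [0, e^(iθ/2)]] with e^(±iθ/2) = cos(θ/2) ± i·sin(θ/2); θ = 0.155, cos(θ/2) ≈ 0.996998, sin(θ/2) ≈ 0.0774224.
With a = amp(|0⟩) = 0 and b = amp(|1⟩) = 1:
new amp(|0⟩) = (0.996998 - 0.0774224i)·a = 0
new amp(|1⟩) = (0.996998 + 0.0774224i)·b = (0.997 + 0.07742i)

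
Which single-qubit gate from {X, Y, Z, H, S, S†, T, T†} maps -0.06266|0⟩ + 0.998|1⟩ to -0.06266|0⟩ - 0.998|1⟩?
Z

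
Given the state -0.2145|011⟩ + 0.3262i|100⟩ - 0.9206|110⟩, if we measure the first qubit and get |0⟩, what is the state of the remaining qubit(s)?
-|11⟩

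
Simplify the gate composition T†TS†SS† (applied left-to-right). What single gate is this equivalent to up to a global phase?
S†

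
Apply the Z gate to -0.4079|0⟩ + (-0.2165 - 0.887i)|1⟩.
-0.4079|0⟩ + (0.2165 + 0.887i)|1⟩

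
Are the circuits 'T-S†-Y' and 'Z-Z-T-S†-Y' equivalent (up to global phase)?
Yes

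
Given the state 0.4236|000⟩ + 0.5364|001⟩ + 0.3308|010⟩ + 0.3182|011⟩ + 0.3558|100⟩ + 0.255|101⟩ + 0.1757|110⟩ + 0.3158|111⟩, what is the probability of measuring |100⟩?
0.1266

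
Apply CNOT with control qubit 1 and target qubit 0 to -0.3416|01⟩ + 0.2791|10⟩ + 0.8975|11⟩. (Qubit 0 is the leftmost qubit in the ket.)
0.8975|01⟩ + 0.2791|10⟩ - 0.3416|11⟩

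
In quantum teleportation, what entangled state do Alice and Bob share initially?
Bell state |Φ+⟩ = (|00⟩ + |11⟩)/√2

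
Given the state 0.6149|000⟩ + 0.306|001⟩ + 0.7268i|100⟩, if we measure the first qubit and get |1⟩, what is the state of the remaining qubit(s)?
i|00⟩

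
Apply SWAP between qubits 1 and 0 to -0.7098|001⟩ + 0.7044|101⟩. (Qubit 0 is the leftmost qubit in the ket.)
-0.7098|001⟩ + 0.7044|011⟩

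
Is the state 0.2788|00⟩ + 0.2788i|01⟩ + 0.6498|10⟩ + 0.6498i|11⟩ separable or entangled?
Separable

Writing the state as a|00⟩ + b|01⟩ + c|10⟩ + d|11⟩, it is a product state iff ad − bc = 0.
Here (a, b, c, d) = (0.2788, 0.2788i, 0.6498, 0.6498i): ad − bc = (0.2788)(0.6498i) − (0.2788i)(0.6498) = 0, so the state is separable.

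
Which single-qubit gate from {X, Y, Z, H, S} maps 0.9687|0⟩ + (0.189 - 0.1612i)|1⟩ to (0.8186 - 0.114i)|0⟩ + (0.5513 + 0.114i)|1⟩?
H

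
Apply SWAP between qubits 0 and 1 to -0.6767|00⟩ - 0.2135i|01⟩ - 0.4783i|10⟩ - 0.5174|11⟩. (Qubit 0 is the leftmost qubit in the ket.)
-0.6767|00⟩ - 0.4783i|01⟩ - 0.2135i|10⟩ - 0.5174|11⟩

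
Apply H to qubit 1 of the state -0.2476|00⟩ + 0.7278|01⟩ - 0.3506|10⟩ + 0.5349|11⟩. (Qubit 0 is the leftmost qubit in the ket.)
0.3396|00⟩ - 0.6897|01⟩ + 0.1303|10⟩ - 0.6261|11⟩

H on qubit 1 mixes each pair of kets that differ only in qubit 1: amplitudes (a, b) of (|…0…⟩, |…1…⟩) become ((a + b)/√2, (a − b)/√2). Kets absent from the input have amplitude 0.
(|00⟩, |01⟩): (a, b) = (-0.2476, 0.7278) → (0.3396, -0.6897)
(|10⟩, |11⟩): (a, b) = (-0.3506, 0.5349) → (0.1303, -0.6261)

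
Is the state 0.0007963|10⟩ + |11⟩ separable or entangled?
Separable

Writing the state as a|00⟩ + b|01⟩ + c|10⟩ + d|11⟩, it is a product state iff ad − bc = 0.
Here (a, b, c, d) = (0, 0, 0.0007963, 1): ad − bc = (0)(1) − (0)(0.0007963) = 0, so the state is separable.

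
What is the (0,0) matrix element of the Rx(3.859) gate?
-0.3511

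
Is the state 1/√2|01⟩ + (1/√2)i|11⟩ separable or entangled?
Separable

Writing the state as a|00⟩ + b|01⟩ + c|10⟩ + d|11⟩, it is a product state iff ad − bc = 0.
Here (a, b, c, d) = (0, 1/√2, 0, (1/√2)i): ad − bc = (0)((1/√2)i) − (1/√2)(0) = 0, so the state is separable.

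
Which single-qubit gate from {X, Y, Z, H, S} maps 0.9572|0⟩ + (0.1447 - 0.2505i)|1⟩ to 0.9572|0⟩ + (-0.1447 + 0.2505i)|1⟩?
Z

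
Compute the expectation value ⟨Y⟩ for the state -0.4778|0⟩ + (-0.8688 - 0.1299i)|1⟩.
0.1241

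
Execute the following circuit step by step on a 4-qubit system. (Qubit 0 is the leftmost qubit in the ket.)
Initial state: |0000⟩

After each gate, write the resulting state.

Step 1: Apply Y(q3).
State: i|0001⟩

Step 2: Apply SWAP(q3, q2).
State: i|0010⟩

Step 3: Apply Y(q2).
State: |0000⟩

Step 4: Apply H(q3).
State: 1/√2|0000⟩ + 1/√2|0001⟩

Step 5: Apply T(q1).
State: 1/√2|0000⟩ + 1/√2|0001⟩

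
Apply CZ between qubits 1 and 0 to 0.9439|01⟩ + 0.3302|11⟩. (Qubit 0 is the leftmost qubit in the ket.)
0.9439|01⟩ - 0.3302|11⟩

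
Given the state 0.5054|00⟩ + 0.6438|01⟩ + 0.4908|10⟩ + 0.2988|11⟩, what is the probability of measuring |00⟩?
0.2554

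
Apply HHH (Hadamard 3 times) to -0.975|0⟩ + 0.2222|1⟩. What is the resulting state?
-0.5323|0⟩ - 0.8465|1⟩

H² = I, so H^3 = H: a single Hadamard. With (a, b) = (-0.975, 0.2222), H gives ((a + b)/√2, (a − b)/√2) = (-0.5323, -0.8465).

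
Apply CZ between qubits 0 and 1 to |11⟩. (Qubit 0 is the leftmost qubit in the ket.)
-|11⟩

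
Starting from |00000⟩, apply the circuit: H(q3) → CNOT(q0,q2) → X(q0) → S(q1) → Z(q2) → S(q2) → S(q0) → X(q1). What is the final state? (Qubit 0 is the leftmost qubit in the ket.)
(1/√2)i|11000⟩ + (1/√2)i|11010⟩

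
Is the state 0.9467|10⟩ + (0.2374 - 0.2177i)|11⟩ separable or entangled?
Separable

Writing the state as a|00⟩ + b|01⟩ + c|10⟩ + d|11⟩, it is a product state iff ad − bc = 0.
Here (a, b, c, d) = (0, 0, 0.9467, (0.2374 - 0.2177i)): ad − bc = (0)(0.2374 - 0.2177i) − (0)(0.9467) = 0, so the state is separable.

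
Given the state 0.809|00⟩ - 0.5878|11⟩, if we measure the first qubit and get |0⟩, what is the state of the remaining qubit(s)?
|0⟩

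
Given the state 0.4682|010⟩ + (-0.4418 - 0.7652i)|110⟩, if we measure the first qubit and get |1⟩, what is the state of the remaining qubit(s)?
(-0.5 - 0.866i)|10⟩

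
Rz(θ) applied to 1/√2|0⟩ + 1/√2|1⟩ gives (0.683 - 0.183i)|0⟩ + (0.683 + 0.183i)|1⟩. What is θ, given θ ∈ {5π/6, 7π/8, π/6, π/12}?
π/6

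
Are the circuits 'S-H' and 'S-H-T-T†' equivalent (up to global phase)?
Yes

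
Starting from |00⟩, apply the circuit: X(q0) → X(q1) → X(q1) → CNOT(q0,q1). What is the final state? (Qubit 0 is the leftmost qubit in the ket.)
|11⟩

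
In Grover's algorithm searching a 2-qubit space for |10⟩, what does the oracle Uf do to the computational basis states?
Uf|x⟩ = -|x⟩ if x = 10, else |x⟩ (phase flip on target)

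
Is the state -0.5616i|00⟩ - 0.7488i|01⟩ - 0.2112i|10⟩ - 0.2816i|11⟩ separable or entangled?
Separable

Writing the state as a|00⟩ + b|01⟩ + c|10⟩ + d|11⟩, it is a product state iff ad − bc = 0.
Here (a, b, c, d) = (-0.5616i, -0.7488i, -0.2112i, -0.2816i): ad − bc = (-0.5616i)(-0.2816i) − (-0.7488i)(-0.2112i) = 0, so the state is separable.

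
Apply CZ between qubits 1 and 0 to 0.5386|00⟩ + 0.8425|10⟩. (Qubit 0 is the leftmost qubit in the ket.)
0.5386|00⟩ + 0.8425|10⟩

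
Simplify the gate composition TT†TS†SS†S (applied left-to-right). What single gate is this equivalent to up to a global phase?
T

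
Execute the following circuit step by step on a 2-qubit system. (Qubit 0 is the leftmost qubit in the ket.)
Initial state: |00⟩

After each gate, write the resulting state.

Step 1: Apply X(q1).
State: |01⟩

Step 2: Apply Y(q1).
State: -i|00⟩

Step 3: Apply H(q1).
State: -(1/√2)i|00⟩ - (1/√2)i|01⟩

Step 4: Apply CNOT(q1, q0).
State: -(1/√2)i|00⟩ - (1/√2)i|11⟩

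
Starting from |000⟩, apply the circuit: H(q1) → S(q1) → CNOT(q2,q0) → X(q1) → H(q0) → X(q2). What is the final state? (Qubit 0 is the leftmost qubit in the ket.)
(1/2)i|001⟩ + 1/2|011⟩ + (1/2)i|101⟩ + 1/2|111⟩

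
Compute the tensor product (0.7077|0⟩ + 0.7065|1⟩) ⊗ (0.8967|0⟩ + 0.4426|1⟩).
0.6346|00⟩ + 0.3132|01⟩ + 0.6335|10⟩ + 0.3127|11⟩

amp(|b₁b₂…⟩) = product of the factor amplitudes for bits b₁, b₂, …; only kets whose every factor amplitude is nonzero survive.
|00⟩: (0.7077)(0.8967) = 0.6346
|01⟩: (0.7077)(0.4426) = 0.3132
|10⟩: (0.7065)(0.8967) = 0.6335
|11⟩: (0.7065)(0.4426) = 0.3127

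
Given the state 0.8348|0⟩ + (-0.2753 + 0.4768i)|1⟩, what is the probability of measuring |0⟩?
0.6969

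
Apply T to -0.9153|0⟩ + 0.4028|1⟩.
-0.9153|0⟩ + (0.2848 + 0.2848i)|1⟩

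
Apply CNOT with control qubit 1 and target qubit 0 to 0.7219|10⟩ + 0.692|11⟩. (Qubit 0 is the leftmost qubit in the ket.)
0.692|01⟩ + 0.7219|10⟩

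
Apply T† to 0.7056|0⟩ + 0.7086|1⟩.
0.7056|0⟩ + (0.5011 - 0.5011i)|1⟩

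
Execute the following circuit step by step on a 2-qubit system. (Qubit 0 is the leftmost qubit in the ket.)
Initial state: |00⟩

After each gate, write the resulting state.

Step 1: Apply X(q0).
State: |10⟩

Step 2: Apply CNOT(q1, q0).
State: |10⟩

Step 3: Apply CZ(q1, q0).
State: |10⟩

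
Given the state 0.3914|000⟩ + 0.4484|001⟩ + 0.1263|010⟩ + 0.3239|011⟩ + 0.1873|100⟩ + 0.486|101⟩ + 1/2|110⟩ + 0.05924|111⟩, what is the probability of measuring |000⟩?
0.1532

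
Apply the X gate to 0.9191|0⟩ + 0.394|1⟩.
0.394|0⟩ + 0.9191|1⟩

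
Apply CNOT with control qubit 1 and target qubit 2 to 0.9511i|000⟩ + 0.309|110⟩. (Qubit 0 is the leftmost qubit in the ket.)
0.9511i|000⟩ + 0.309|111⟩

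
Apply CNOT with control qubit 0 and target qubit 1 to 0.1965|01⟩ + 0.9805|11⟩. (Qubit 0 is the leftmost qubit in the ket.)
0.1965|01⟩ + 0.9805|10⟩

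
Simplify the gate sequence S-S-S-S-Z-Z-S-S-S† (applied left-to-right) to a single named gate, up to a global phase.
S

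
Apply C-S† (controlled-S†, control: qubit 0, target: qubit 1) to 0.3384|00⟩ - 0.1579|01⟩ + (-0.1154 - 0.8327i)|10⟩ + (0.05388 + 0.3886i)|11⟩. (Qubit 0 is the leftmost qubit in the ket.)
0.3384|00⟩ - 0.1579|01⟩ + (-0.1154 - 0.8327i)|10⟩ + (0.3886 - 0.05388i)|11⟩

C-S† leaves the control-|0⟩ kets |00⟩, |01⟩ unchanged and applies S† to qubit 1 on the control-|1⟩ pair (|10⟩, |11⟩).
S† = [[1, 0], [0, -i]].
With a = amp(|10⟩) = (-0.1154 - 0.8327i) and b = amp(|11⟩) = (0.05388 + 0.3886i):
new amp(|10⟩) = (1)·a = (-0.1154 - 0.8327i)
new amp(|11⟩) = (-i)·b = (0.3886 - 0.05388i)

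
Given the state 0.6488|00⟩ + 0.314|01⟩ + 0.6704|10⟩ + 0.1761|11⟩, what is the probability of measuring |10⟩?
0.4494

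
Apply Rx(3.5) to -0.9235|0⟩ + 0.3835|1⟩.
(0.1646 - 0.3774i)|0⟩ + (-0.06836 + 0.9087i)|1⟩

Rx(3.5) = [[cos(θ/2), −i·sin(θ/2)], [−i·sin(θ/2), cos(θ/2)]]; θ = 3.5, cos(θ/2) ≈ -0.178246, sin(θ/2) ≈ 0.983986.
With a = amp(|0⟩) = -0.9235 and b = amp(|1⟩) = 0.3835:
new amp(|0⟩) = (-0.178246)·a + (-0.983986i)·b = (0.1646 - 0.3774i)
new amp(|1⟩) = (-0.983986i)·a + (-0.178246)·b = (-0.06836 + 0.9087i)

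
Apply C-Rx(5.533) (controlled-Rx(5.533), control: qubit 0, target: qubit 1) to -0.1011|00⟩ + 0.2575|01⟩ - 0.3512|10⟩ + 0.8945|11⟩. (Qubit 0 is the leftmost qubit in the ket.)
-0.1011|00⟩ + 0.2575|01⟩ + (0.3268 - 0.3277i)|10⟩ + (-0.8323 + 0.1287i)|11⟩

C-Rx(5.533) leaves the control-|0⟩ kets |00⟩, |01⟩ unchanged and applies Rx(5.533) to qubit 1 on the control-|1⟩ pair (|10⟩, |11⟩).
Rx(5.533) = [[cos(θ/2), −i·sin(θ/2)], [−i·sin(θ/2), cos(θ/2)]]; θ = 5.533, cos(θ/2) ≈ -0.930474, sin(θ/2) ≈ 0.366359.
With a = amp(|10⟩) = -0.3512 and b = amp(|11⟩) = 0.8945:
new amp(|10⟩) = (-0.930474)·a + (-0.366359i)·b = (0.3268 - 0.3277i)
new amp(|11⟩) = (-0.366359i)·a + (-0.930474)·b = (-0.8323 + 0.1287i)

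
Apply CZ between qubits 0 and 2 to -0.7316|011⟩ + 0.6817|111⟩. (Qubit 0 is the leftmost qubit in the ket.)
-0.7316|011⟩ - 0.6817|111⟩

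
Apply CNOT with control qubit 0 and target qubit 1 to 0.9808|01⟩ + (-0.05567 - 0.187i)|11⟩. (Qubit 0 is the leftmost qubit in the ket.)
0.9808|01⟩ + (-0.05567 - 0.187i)|10⟩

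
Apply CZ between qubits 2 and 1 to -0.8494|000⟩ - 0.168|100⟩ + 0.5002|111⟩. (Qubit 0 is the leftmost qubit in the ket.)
-0.8494|000⟩ - 0.168|100⟩ - 0.5002|111⟩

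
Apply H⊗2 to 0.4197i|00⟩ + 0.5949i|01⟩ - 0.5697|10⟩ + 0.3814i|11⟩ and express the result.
(-0.2849 + 0.698i)|00⟩ + (-0.2849 - 0.2783i)|01⟩ + (0.2849 + 0.3166i)|10⟩ + (0.2849 + 0.1031i)|11⟩

H⊗2 gives amp(|y⟩) = (1/2) Σ_x (−1)^(x·y) amp(|x⟩), where x·y is the number of positions in which both x and y have a 1.
|00⟩: (0.4197i + 0.5949i - 0.5697 + 0.3814i)/2 = (-0.2849 + 0.698i)
|01⟩: (0.4197i - 0.5949i - 0.5697 - 0.3814i)/2 = (-0.2849 - 0.2783i)
|10⟩: (0.4197i + 0.5949i + 0.5697 - 0.3814i)/2 = (0.2849 + 0.3166i)
|11⟩: (0.4197i - 0.5949i + 0.5697 + 0.3814i)/2 = (0.2849 + 0.1031i)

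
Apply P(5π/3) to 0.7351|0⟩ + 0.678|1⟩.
0.7351|0⟩ + (0.339 - 0.5872i)|1⟩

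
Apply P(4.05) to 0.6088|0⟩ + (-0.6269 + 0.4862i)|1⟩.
0.6088|0⟩ + (0.7689 + 0.1953i)|1⟩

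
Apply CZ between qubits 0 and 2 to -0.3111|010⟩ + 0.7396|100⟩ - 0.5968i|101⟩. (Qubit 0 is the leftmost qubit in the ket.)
-0.3111|010⟩ + 0.7396|100⟩ + 0.5968i|101⟩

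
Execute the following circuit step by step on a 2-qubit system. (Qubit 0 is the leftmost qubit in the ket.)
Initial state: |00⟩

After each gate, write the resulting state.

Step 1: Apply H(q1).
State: 1/√2|00⟩ + 1/√2|01⟩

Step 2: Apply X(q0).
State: 1/√2|10⟩ + 1/√2|11⟩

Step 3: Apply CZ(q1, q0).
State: 1/√2|10⟩ - 1/√2|11⟩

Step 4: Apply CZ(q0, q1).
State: 1/√2|10⟩ + 1/√2|11⟩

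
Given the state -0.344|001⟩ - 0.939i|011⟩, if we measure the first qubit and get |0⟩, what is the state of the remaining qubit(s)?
-0.344|01⟩ - 0.939i|11⟩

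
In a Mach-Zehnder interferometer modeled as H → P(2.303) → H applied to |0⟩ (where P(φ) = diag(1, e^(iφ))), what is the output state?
(0.1657 + 0.3719i)|0⟩ + (0.8343 - 0.3719i)|1⟩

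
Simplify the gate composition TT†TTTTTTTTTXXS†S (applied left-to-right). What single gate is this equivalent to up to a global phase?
T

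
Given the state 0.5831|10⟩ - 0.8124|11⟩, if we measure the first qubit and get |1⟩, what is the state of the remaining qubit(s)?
0.5831|0⟩ - 0.8124|1⟩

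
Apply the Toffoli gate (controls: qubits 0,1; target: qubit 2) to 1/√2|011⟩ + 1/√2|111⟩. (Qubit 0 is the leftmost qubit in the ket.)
1/√2|011⟩ + 1/√2|110⟩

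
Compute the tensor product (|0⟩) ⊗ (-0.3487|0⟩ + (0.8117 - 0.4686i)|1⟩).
-0.3487|00⟩ + (0.8117 - 0.4686i)|01⟩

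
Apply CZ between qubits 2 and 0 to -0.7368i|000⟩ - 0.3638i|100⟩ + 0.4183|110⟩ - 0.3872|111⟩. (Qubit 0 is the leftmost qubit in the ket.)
-0.7368i|000⟩ - 0.3638i|100⟩ + 0.4183|110⟩ + 0.3872|111⟩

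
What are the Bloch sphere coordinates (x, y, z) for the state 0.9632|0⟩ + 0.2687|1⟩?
(0.5176, 0, 0.8556)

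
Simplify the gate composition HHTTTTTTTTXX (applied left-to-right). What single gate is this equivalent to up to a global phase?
I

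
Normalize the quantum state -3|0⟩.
-|0⟩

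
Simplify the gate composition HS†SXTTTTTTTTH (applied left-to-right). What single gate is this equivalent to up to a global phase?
Z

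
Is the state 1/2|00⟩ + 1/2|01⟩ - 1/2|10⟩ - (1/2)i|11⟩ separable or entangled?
Entangled

Writing the state as a|00⟩ + b|01⟩ + c|10⟩ + d|11⟩, it is a product state iff ad − bc = 0.
Here (a, b, c, d) = (1/2, 1/2, -1/2, -(1/2)i): ad − bc = (1/2)(-(1/2)i) − (1/2)(-1/2) = (0.25 - 0.25i) ≠ 0, so the state is entangled.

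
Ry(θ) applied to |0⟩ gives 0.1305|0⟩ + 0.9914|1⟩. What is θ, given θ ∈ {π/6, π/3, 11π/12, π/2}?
11π/12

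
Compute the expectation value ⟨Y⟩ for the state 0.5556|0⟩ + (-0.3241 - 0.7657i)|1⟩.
-0.8508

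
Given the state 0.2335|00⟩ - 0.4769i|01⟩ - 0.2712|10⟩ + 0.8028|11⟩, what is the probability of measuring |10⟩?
0.07355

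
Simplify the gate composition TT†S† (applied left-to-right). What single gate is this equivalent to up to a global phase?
S†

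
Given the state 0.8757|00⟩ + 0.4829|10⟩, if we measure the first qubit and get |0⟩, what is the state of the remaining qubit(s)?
|0⟩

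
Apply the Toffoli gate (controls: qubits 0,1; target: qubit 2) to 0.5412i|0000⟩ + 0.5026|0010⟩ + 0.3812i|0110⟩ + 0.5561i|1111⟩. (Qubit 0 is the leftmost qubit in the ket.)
0.5412i|0000⟩ + 0.5026|0010⟩ + 0.3812i|0110⟩ + 0.5561i|1101⟩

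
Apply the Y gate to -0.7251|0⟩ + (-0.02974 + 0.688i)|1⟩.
(0.688 + 0.02974i)|0⟩ - 0.7251i|1⟩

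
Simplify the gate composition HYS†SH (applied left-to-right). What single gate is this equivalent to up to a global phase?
Y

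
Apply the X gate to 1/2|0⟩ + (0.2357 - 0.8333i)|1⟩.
(0.2357 - 0.8333i)|0⟩ + 1/2|1⟩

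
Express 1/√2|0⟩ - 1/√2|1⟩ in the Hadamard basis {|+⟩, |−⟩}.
|−⟩

With |ψ⟩ = α|0⟩ + β|1⟩, the Hadamard-basis coefficients are ⟨+|ψ⟩ = (α + β)/√2 and ⟨−|ψ⟩ = (α − β)/√2.
Here α = 1/√2, β = -1/√2: (α + β)/√2 = 0, (α − β)/√2 = 1.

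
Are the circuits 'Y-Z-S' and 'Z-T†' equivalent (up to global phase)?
No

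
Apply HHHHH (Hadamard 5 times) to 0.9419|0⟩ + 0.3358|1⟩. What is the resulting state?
0.9035|0⟩ + 0.4286|1⟩

H² = I, so H^5 = H: a single Hadamard. With (a, b) = (0.9419, 0.3358), H gives ((a + b)/√2, (a − b)/√2) = (0.9035, 0.4286).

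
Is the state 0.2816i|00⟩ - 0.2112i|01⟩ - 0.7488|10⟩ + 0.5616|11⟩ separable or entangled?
Separable

Writing the state as a|00⟩ + b|01⟩ + c|10⟩ + d|11⟩, it is a product state iff ad − bc = 0.
Here (a, b, c, d) = (0.2816i, -0.2112i, -0.7488, 0.5616): ad − bc = (0.2816i)(0.5616) − (-0.2112i)(-0.7488) = 0, so the state is separable.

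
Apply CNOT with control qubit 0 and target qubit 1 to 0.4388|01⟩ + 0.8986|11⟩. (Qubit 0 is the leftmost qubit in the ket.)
0.4388|01⟩ + 0.8986|10⟩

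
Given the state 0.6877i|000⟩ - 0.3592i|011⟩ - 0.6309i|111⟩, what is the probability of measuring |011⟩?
0.129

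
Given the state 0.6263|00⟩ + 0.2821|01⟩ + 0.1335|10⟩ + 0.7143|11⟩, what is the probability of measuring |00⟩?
0.3923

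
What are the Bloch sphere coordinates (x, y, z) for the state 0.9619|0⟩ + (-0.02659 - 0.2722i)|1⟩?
(-0.05115, -0.5237, 0.8505)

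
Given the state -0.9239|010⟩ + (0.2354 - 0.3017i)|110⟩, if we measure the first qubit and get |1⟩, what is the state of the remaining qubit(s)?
(0.6152 - 0.7884i)|10⟩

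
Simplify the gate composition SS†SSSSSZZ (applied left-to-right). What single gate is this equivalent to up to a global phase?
S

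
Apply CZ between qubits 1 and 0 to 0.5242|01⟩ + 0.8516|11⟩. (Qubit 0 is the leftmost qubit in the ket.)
0.5242|01⟩ - 0.8516|11⟩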